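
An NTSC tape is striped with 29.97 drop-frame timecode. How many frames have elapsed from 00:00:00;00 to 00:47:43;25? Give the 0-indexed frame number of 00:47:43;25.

85829

As if non-drop at 30 labels/s: (0 × 3600 + 47 × 60 + 43) × 30 + 25 = 85915.
Minute boundaries passed: 47; those not divisible by 10: 47 − 4 = 43; dropped labels = 2 × 43 = 86.
Actual frame index = 85915 − 86 = 85829.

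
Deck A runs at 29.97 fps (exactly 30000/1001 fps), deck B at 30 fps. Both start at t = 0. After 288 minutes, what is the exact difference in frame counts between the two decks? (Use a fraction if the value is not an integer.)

518400/1001 frames

288 min = 17280 s.
A emits 30000/1001 × 17280 = 518400000/1001 frames; B emits 30 × 17280 = 518400.
Difference = 518400/1001 frames (≈ 517.8821); B is ahead of A.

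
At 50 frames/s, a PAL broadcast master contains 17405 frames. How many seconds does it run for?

348.1 seconds

Running time = 17405 / (50) = 348.1 s.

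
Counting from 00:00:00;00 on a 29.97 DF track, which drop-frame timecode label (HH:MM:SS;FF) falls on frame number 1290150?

11:57:28;02

Ten DF minutes hold 17982 frames, so frame 1290150 lies in block 71 (frames 1276722–1294703) with 13428 frames into that block.
The block's first minute is 1800 frames and the rest 1798 each; 13428 frames reaches minute 7, so 71 × 18 + 7 × 2 = 1292 labels have been skipped so far.
Adding those back, label number 1290150 + 1292 = 1291442 at 30 labels/s is 43048 s + 2 f = 11 h 57 min 28 s frame 2, i.e. 11:57:28;02.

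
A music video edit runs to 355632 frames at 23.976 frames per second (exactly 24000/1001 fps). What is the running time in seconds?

Running time = 355632 / (24000/1001) = 14832.818 s.

14832.818 seconds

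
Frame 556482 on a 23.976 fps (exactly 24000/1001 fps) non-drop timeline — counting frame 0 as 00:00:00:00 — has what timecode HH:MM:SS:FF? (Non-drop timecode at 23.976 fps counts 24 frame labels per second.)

06:26:26:18

556482 ÷ 24 = 23186 full seconds, remainder 18 frames.
23186 s = 6 h 26 min 26 s.
Timecode: 06:26:26:18.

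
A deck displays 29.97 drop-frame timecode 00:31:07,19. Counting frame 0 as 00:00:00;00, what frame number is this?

As if non-drop at 30 labels/s: (0 × 3600 + 31 × 60 + 7) × 30 + 19 = 56029.
Minute boundaries passed: 31; those not divisible by 10: 31 − 3 = 28; dropped labels = 2 × 28 = 56.
Actual frame index = 56029 − 56 = 55973.

55973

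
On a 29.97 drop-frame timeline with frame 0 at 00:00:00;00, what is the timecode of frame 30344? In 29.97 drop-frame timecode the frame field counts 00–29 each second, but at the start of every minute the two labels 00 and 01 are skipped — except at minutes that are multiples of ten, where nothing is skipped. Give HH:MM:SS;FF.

00:16:52;14

Ten DF minutes hold 17982 frames, so frame 30344 lies in block 1 (frames 17982–35963) with 12362 frames into that block.
The block's first minute is 1800 frames and the rest 1798 each; 12362 frames reaches minute 6, so 1 × 18 + 6 × 2 = 30 labels have been skipped so far.
Adding those back, label number 30344 + 30 = 30374 at 30 labels/s is 1012 s + 14 f = 0 h 16 min 52 s frame 14, i.e. 00:16:52;14.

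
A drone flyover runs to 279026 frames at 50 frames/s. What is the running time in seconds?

5580.52 seconds

Running time = 279026 / (50) = 5580.52 s.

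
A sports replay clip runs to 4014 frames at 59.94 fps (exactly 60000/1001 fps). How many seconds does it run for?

66.9669 seconds

Running time = 4014 / (60000/1001) = 66.9669 s.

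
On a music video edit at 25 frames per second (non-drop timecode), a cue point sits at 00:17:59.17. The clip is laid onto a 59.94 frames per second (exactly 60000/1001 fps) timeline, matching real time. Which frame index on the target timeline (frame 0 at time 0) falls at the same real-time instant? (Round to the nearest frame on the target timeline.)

frame 64716

Source frame index: (0×3600 + 17×60 + 59) × 25 + 17 = 26992.
Real time: 26992 / (25) = 26992/25 s.
Target frame: (26992/25) × (60000/1001) = 9254400/143 ≈ 64716.084 → 64716.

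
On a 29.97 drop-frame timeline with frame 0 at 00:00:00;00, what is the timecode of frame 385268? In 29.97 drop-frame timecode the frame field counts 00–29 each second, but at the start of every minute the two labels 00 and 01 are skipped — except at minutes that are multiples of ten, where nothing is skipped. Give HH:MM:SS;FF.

03:34:15;04

Ten DF minutes hold 17982 frames, so frame 385268 lies in block 21 (frames 377622–395603) with 7646 frames into that block.
The block's first minute is 1800 frames and the rest 1798 each; 7646 frames reaches minute 4, so 21 × 18 + 4 × 2 = 386 labels have been skipped so far.
Adding those back, label number 385268 + 386 = 385654 at 30 labels/s is 12855 s + 4 f = 3 h 34 min 15 s frame 4, i.e. 03:34:15;04.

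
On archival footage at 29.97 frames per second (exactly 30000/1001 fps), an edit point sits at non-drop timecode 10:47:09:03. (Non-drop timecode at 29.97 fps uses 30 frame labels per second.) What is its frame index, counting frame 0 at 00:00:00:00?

Total seconds to the label: (10 × 3600 + 47 × 60 + 9) = 38829.
Frame index = 38829 × 30 + 3 = 1164873.

1164873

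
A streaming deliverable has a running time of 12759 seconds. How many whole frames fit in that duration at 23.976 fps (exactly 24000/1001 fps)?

305910 frames

Frames = 12759 × 24000/1001 = 306216000/1001 ≈ 305910.0899.
Complete frames: 305910.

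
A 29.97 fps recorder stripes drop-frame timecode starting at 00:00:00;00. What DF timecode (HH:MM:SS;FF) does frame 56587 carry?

Ten DF minutes hold 17982 frames, so frame 56587 lies in block 3 (frames 53946–71927) with 2641 frames into that block.
The block's first minute is 1800 frames and the rest 1798 each; 2641 frames reaches minute 1, so 3 × 18 + 1 × 2 = 56 labels have been skipped so far.
Adding those back, label number 56587 + 56 = 56643 at 30 labels/s is 1888 s + 3 f = 0 h 31 min 28 s frame 3, i.e. 00:31:28;03.

00:31:28;03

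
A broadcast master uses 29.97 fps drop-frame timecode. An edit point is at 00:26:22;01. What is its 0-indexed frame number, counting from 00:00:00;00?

Complete 10-minute blocks: 2, each 17982 frames → 35964.
Remaining 6 whole minutes in the current block: 1800 + 5 × 1798 = 10790 frames.
Within the current minute: 22 × 30 + 1 − 2 = 659 (labels ;00/;01 skipped at this minute). Total = 35964 + 10790 + 659 = 47413.

47413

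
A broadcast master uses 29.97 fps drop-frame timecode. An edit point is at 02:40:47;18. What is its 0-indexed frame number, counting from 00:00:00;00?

As if non-drop at 30 labels/s: (2 × 3600 + 40 × 60 + 47) × 30 + 18 = 289428.
Minute boundaries passed: 160; those not divisible by 10: 160 − 16 = 144; dropped labels = 2 × 144 = 288.
Actual frame index = 289428 − 288 = 289140.

289140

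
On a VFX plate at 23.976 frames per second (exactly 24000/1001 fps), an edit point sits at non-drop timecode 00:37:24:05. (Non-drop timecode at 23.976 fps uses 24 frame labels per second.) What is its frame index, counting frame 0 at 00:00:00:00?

frame 53861

Total seconds to the label: (0 × 3600 + 37 × 60 + 24) = 2244.
Frame index = 2244 × 24 + 5 = 53861.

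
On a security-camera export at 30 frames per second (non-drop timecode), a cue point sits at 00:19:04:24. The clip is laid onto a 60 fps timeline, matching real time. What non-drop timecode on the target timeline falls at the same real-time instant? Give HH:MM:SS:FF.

Source frame index: (0×3600 + 19×60 + 4) × 30 + 24 = 34344.
Real time: 34344 / (30) = 5724/5 s.
Target frame: (5724/5) × (60) = 68688.
At 60 labels/s: frame 68688 → 00:19:04:48.

00:19:04:48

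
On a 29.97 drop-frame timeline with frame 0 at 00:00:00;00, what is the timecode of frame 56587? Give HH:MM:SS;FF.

00:31:28;03

Ten DF minutes hold 17982 frames, so frame 56587 lies in block 3 (frames 53946–71927) with 2641 frames into that block.
The block's first minute is 1800 frames and the rest 1798 each; 2641 frames reaches minute 1, so 3 × 18 + 1 × 2 = 56 labels have been skipped so far.
Adding those back, label number 56587 + 56 = 56643 at 30 labels/s is 1888 s + 3 f = 0 h 31 min 28 s frame 3, i.e. 00:31:28;03.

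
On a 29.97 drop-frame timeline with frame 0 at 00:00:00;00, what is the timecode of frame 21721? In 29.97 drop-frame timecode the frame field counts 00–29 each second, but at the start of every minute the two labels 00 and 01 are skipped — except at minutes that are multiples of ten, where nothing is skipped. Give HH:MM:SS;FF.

Each 10-minute DF block holds 10 × 60 × 30 − 9 × 2 = 17982 frames. 21721 ÷ 17982 → 1 full block, remainder 3739.
Within the partial block the first minute is 1800 frames and each further minute 1798, so 2 further minute boundaries passed. Total skipped labels = 18 × 1 + 2 × 2 = 22.
Non-drop label index = 21721 + 22 = 21743; at 30 labels/s that is 00:12:04:23, i.e. DF 00:12:04;23.

00:12:04;23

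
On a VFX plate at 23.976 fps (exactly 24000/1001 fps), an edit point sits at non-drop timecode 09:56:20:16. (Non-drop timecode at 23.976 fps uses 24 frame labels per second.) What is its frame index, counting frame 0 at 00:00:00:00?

frame 858736

Total seconds to the label: (9 × 3600 + 56 × 60 + 20) = 35780.
Frame index = 35780 × 24 + 16 = 858736.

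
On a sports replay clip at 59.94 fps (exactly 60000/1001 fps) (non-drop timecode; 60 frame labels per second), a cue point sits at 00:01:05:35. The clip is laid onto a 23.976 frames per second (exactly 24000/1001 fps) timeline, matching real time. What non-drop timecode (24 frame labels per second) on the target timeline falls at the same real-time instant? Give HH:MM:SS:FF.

Source frame index: (0×3600 + 1×60 + 5) × 60 + 35 = 3935.
Real time: 3935 / (60000/1001) = 787787/12000 s.
Target frame: (787787/12000) × (24000/1001) = 1574.
At 24 labels/s: frame 1574 → 00:01:05:14.

00:01:05:14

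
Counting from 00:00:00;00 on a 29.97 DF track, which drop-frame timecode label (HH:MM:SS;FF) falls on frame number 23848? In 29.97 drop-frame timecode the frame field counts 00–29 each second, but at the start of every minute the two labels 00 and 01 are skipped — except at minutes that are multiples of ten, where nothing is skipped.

Each 10-minute DF block holds 10 × 60 × 30 − 9 × 2 = 17982 frames. 23848 ÷ 17982 → 1 full block, remainder 5866.
Within the partial block the first minute is 1800 frames and each further minute 1798, so 3 further minute boundaries passed. Total skipped labels = 18 × 1 + 2 × 3 = 24.
Non-drop label index = 23848 + 24 = 23872; at 30 labels/s that is 00:13:15:22, i.e. DF 00:13:15;22.

00:13:15;22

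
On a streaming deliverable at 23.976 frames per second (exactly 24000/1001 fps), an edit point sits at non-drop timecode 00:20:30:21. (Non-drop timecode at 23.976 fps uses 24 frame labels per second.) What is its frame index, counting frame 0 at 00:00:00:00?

frame 29541

Total seconds to the label: (0 × 3600 + 20 × 60 + 30) = 1230.
Frame index = 1230 × 24 + 21 = 29541.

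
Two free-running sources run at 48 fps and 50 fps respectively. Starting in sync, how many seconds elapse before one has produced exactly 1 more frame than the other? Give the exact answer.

0.5 seconds

The gap grows by |50 − 48| = 2 frames per second.
Time for a 1-frame gap: 1 ÷ (2) = 0.5 s.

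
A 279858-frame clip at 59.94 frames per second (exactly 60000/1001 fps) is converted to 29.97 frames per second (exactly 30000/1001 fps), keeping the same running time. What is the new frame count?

139929 frames

Target frames = source frames × (target rate / source rate) = 279858 × (30000/1001)/(60000/1001) = 279858 × 1/2 = 139929.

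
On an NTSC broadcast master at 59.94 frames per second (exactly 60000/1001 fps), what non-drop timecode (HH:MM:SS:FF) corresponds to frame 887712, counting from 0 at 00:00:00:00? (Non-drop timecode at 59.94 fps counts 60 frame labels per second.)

04:06:35:12

887712 ÷ 60 = 14795 full seconds, remainder 12 frames.
14795 s = 4 h 6 min 35 s.
Timecode: 04:06:35:12.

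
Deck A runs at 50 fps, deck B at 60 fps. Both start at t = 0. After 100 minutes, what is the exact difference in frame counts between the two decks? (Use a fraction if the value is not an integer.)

60000 frames

100 min = 6000 s.
A emits 50 × 6000 = 300000 frames; B emits 60 × 6000 = 360000.
Difference = 60000 frames; B is ahead of A.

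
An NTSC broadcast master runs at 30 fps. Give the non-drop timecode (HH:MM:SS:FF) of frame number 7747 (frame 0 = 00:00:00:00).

00:04:18:07

7747 ÷ 30 = 258 full seconds, remainder 7 frames.
258 s = 0 h 4 min 18 s.
Timecode: 00:04:18:07.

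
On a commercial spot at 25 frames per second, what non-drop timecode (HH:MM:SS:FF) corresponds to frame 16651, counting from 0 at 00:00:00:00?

16651 ÷ 25 = 666 full seconds, remainder 1 frame.
666 s = 0 h 11 min 6 s.
Timecode: 00:11:06:01.

00:11:06:01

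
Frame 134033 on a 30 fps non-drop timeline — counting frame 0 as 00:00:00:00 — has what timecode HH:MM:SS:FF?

01:14:27:23

134033 ÷ 30 = 4467 full seconds, remainder 23 frames.
4467 s = 1 h 14 min 27 s.
Timecode: 01:14:27:23.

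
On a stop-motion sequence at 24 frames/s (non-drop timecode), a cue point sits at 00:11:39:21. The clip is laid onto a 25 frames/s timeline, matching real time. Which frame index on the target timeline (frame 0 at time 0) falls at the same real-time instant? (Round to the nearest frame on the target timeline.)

frame 17497

Source frame index: (0×3600 + 11×60 + 39) × 24 + 21 = 16797.
Real time: 16797 / (24) = 5599/8 s.
Target frame: (5599/8) × (25) = 139975/8 ≈ 17496.875 → 17497.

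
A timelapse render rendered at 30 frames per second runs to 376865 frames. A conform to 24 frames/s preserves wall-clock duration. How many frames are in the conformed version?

301492 frames

Target frames = source frames × (target rate / source rate) = 376865 × (24)/(30) = 376865 × 4/5 = 301492.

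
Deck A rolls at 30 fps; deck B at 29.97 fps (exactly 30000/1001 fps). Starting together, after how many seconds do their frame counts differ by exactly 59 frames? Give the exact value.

59059/30 seconds

The gap grows by |30000/1001 − 30| = 30/1001 frames per second.
Time for a 59-frame gap: 59 ÷ (30/1001) = 59059/30 s.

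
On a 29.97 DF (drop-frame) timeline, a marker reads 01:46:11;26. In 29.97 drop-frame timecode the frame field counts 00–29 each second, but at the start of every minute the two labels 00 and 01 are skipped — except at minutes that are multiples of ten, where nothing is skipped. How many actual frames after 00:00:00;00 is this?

As if non-drop at 30 labels/s: (1 × 3600 + 46 × 60 + 11) × 30 + 26 = 191156.
Minute boundaries passed: 106; those not divisible by 10: 106 − 10 = 96; dropped labels = 2 × 96 = 192.
Actual frame index = 191156 − 192 = 190964.

190964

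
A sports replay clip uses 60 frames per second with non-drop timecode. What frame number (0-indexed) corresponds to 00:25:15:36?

Total seconds to the label: (0 × 3600 + 25 × 60 + 15) = 1515.
Frame index = 1515 × 60 + 36 = 90936.

frame 90936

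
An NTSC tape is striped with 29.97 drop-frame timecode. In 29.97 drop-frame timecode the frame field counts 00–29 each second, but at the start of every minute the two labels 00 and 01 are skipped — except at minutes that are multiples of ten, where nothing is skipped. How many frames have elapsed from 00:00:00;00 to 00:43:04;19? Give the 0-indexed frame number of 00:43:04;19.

77461

As if non-drop at 30 labels/s: (0 × 3600 + 43 × 60 + 4) × 30 + 19 = 77539.
Minute boundaries passed: 43; those not divisible by 10: 43 − 4 = 39; dropped labels = 2 × 39 = 78.
Actual frame index = 77539 − 78 = 77461.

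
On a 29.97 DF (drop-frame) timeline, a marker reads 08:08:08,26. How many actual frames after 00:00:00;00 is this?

Complete 10-minute blocks: 48, each 17982 frames → 863136.
Remaining 8 whole minutes in the current block: 1800 + 7 × 1798 = 14386 frames.
Within the current minute: 8 × 30 + 26 − 2 = 264 (labels ;00/;01 skipped at this minute). Total = 863136 + 14386 + 264 = 877786.

877786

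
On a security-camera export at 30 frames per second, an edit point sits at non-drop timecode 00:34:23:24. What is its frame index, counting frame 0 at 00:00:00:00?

Total seconds to the label: (0 × 3600 + 34 × 60 + 23) = 2063.
Frame index = 2063 × 30 + 24 = 61914.

61914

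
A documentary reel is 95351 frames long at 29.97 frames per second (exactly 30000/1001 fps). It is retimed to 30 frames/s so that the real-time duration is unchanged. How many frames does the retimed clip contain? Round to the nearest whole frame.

95446 frames

Frames at target rate = 95351 × (30) / (30000/1001) = 95446351/1000 ≈ 95446.351.
Nearest whole frame: 95446.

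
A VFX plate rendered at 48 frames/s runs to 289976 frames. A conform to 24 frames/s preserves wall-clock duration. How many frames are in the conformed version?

Target frames = source frames × (target rate / source rate) = 289976 × (24)/(48) = 289976 × 1/2 = 144988.

144988 frames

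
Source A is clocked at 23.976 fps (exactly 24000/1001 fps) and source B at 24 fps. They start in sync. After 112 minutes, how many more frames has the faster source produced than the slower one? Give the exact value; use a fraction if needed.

112 min = 6720 s.
A emits 24000/1001 × 6720 = 23040000/143 frames; B emits 24 × 6720 = 161280.
Difference = 23040/143 frames (≈ 161.1189); B is ahead of A.

23040/143 frames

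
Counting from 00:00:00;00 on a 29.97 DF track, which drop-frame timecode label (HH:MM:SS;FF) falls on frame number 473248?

Ten DF minutes hold 17982 frames, so frame 473248 lies in block 26 (frames 467532–485513) with 5716 frames into that block.
The block's first minute is 1800 frames and the rest 1798 each; 5716 frames reaches minute 3, so 26 × 18 + 3 × 2 = 474 labels have been skipped so far.
Adding those back, label number 473248 + 474 = 473722 at 30 labels/s is 15790 s + 22 f = 4 h 23 min 10 s frame 22, i.e. 04:23:10;22.

04:23:10;22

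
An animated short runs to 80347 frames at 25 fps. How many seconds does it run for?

3213.88 seconds

Running time = 80347 / (25) = 3213.88 s.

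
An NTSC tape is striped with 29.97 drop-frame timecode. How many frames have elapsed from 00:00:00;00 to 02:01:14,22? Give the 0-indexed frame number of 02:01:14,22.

218024

As if non-drop at 30 labels/s: (2 × 3600 + 1 × 60 + 14) × 30 + 22 = 218242.
Minute boundaries passed: 121; those not divisible by 10: 121 − 12 = 109; dropped labels = 2 × 109 = 218.
Actual frame index = 218242 − 218 = 218024.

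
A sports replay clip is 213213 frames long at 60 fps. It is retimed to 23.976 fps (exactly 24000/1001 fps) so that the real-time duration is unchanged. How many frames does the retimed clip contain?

85200 frames

Target frames = source frames × (target rate / source rate) = 213213 × (24000/1001)/(60) = 213213 × 400/1001 = 85200.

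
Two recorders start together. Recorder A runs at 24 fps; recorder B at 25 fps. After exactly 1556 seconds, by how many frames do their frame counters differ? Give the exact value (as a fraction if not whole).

A emits 24 × 1556 = 37344 frames; B emits 25 × 1556 = 38900.
Difference = 1556 frames; B is ahead of A.

1556 frames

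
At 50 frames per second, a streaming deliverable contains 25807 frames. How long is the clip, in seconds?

Running time = 25807 / (50) = 516.14 s.

516.14 seconds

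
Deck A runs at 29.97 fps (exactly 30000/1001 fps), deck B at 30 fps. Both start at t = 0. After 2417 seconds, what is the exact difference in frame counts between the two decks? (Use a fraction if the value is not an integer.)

A emits 30000/1001 × 2417 = 72510000/1001 frames; B emits 30 × 2417 = 72510.
Difference = 72510/1001 frames (≈ 72.4376); B is ahead of A.

72510/1001 frames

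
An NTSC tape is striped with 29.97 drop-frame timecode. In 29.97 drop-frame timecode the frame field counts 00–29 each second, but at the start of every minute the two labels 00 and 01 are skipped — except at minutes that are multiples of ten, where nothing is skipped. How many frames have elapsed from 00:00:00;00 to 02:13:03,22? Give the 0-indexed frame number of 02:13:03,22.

As if non-drop at 30 labels/s: (2 × 3600 + 13 × 60 + 3) × 30 + 22 = 239512.
Minute boundaries passed: 133; those not divisible by 10: 133 − 13 = 120; dropped labels = 2 × 120 = 240.
Actual frame index = 239512 − 240 = 239272.

239272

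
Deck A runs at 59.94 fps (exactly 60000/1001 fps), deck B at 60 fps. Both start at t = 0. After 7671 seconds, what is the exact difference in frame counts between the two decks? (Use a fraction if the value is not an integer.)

A emits 60000/1001 × 7671 = 460260000/1001 frames; B emits 60 × 7671 = 460260.
Difference = 460260/1001 frames (≈ 459.8002); B is ahead of A.

460260/1001 frames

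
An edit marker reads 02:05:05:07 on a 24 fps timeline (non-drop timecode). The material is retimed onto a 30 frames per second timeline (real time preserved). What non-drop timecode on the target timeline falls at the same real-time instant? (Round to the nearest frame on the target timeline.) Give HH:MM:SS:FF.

Source frame index: (2×3600 + 5×60 + 5) × 24 + 7 = 180127.
Real time: 180127 / (24) = 180127/24 s.
Target frame: (180127/24) × (30) = 900635/4 ≈ 225158.750 → 225159.
At 30 labels/s: frame 225159 → 02:05:05:09.

02:05:05:09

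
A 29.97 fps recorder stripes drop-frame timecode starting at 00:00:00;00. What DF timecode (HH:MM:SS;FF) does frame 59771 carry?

00:33:14;11

Ten DF minutes hold 17982 frames, so frame 59771 lies in block 3 (frames 53946–71927) with 5825 frames into that block.
The block's first minute is 1800 frames and the rest 1798 each; 5825 frames reaches minute 3, so 3 × 18 + 3 × 2 = 60 labels have been skipped so far.
Adding those back, label number 59771 + 60 = 59831 at 30 labels/s is 1994 s + 11 f = 0 h 33 min 14 s frame 11, i.e. 00:33:14;11.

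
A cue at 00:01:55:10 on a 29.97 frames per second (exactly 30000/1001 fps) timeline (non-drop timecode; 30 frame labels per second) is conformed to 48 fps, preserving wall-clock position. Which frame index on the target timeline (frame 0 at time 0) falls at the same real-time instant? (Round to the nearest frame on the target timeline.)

Source frame index: (0×3600 + 1×60 + 55) × 30 + 10 = 3460.
Real time: 3460 / (30000/1001) = 173173/1500 s.
Target frame: (173173/1500) × (48) = 692692/125 ≈ 5541.536 → 5542.

frame 5542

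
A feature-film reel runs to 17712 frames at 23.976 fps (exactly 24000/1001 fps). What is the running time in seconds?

738.738 seconds

Running time = 17712 / (24000/1001) = 738.738 s.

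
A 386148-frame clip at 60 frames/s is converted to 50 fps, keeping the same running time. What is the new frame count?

Target frames = source frames × (target rate / source rate) = 386148 × (50)/(60) = 386148 × 5/6 = 321790.

321790 frames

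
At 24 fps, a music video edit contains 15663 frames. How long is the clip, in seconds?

652.625 seconds

Running time = 15663 / (24) = 652.625 s.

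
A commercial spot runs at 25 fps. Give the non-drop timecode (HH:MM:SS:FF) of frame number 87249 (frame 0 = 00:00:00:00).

00:58:09:24

87249 ÷ 25 = 3489 full seconds, remainder 24 frames.
3489 s = 0 h 58 min 9 s.
Timecode: 00:58:09:24.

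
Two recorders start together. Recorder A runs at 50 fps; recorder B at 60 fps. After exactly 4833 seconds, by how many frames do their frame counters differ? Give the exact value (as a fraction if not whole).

A emits 50 × 4833 = 241650 frames; B emits 60 × 4833 = 289980.
Difference = 48330 frames; B is ahead of A.

48330 frames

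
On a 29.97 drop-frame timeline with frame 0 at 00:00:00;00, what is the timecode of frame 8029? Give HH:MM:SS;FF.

00:04:27;27

Ten DF minutes hold 17982 frames, so frame 8029 lies in block 0 (frames 0–17981) with 8029 frames into that block.
The block's first minute is 1800 frames and the rest 1798 each; 8029 frames reaches minute 4, so 0 × 18 + 4 × 2 = 8 labels have been skipped so far.
Adding those back, label number 8029 + 8 = 8037 at 30 labels/s is 267 s + 27 f = 0 h 4 min 27 s frame 27, i.e. 00:04:27;27.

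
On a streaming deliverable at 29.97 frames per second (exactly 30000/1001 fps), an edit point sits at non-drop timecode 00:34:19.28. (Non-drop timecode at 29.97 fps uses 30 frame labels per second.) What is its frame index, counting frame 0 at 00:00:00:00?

Total seconds to the label: (0 × 3600 + 34 × 60 + 19) = 2059.
Frame index = 2059 × 30 + 28 = 61798.

61798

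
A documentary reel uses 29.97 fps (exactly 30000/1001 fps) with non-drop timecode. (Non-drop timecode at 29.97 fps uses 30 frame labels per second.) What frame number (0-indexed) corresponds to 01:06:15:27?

frame 119277

Total seconds to the label: (1 × 3600 + 6 × 60 + 15) = 3975.
Frame index = 3975 × 30 + 27 = 119277.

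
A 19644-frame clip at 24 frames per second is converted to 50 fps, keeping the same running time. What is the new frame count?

40925 frames

Frames at target rate = 19644 × (50) / (24) = 40925.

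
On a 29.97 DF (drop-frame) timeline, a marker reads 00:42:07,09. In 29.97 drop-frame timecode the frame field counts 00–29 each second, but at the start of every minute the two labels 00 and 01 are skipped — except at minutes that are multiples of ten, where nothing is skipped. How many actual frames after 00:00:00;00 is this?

As if non-drop at 30 labels/s: (0 × 3600 + 42 × 60 + 7) × 30 + 9 = 75819.
Minute boundaries passed: 42; those not divisible by 10: 42 − 4 = 38; dropped labels = 2 × 38 = 76.
Actual frame index = 75819 − 76 = 75743.

75743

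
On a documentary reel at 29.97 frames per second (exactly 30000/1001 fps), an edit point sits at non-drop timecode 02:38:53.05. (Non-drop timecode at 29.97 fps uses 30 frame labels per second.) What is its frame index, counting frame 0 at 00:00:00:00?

285995

Total seconds to the label: (2 × 3600 + 38 × 60 + 53) = 9533.
Frame index = 9533 × 30 + 5 = 285995.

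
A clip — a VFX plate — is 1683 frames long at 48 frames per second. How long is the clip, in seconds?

Running time = 1683 / (48) = 35.0625 s.

35.0625 seconds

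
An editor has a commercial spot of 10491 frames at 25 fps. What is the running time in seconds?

419.64 seconds

Running time = 10491 / (25) = 419.64 s.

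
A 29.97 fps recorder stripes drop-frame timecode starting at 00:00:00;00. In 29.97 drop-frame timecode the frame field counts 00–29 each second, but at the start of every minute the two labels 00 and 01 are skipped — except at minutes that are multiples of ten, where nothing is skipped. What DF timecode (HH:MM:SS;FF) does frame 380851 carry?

03:31:47;21

Each 10-minute DF block holds 10 × 60 × 30 − 9 × 2 = 17982 frames. 380851 ÷ 17982 → 21 full blocks, remainder 3229.
Within the partial block the first minute is 1800 frames and each further minute 1798, so 1 further minute boundary passed. Total skipped labels = 18 × 21 + 2 × 1 = 380.
Non-drop label index = 380851 + 380 = 381231; at 30 labels/s that is 03:31:47:21, i.e. DF 03:31:47;21.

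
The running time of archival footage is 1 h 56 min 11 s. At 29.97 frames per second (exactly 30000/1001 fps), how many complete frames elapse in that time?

1 h 56 min 11 s = 6971 s.
Frames = 6971 × 30000/1001 = 209130000/1001 ≈ 208921.0789.
Complete frames: 208921.

208921 frames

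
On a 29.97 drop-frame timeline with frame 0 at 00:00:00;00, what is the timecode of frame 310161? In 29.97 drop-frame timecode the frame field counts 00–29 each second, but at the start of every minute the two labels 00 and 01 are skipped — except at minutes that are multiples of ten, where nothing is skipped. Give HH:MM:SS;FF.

Ten DF minutes hold 17982 frames, so frame 310161 lies in block 17 (frames 305694–323675) with 4467 frames into that block.
The block's first minute is 1800 frames and the rest 1798 each; 4467 frames reaches minute 2, so 17 × 18 + 2 × 2 = 310 labels have been skipped so far.
Adding those back, label number 310161 + 310 = 310471 at 30 labels/s is 10349 s + 1 f = 2 h 52 min 29 s frame 1, i.e. 02:52:29;01.

02:52:29;01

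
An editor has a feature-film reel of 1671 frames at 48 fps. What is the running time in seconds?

Running time = 1671 / (48) = 34.8125 s.

34.8125 seconds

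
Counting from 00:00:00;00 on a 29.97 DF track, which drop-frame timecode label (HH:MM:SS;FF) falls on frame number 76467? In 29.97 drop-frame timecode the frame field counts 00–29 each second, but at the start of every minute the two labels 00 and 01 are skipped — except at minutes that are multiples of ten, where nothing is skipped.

00:42:31;13

Each 10-minute DF block holds 10 × 60 × 30 − 9 × 2 = 17982 frames. 76467 ÷ 17982 → 4 full blocks, remainder 4539.
Within the partial block the first minute is 1800 frames and each further minute 1798, so 2 further minute boundaries passed. Total skipped labels = 18 × 4 + 2 × 2 = 76.
Non-drop label index = 76467 + 76 = 76543; at 30 labels/s that is 00:42:31:13, i.e. DF 00:42:31;13.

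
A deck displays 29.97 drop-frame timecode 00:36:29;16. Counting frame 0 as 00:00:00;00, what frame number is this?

Complete 10-minute blocks: 3, each 17982 frames → 53946.
Remaining 6 whole minutes in the current block: 1800 + 5 × 1798 = 10790 frames.
Within the current minute: 29 × 30 + 16 − 2 = 884 (labels ;00/;01 skipped at this minute). Total = 53946 + 10790 + 884 = 65620.

65620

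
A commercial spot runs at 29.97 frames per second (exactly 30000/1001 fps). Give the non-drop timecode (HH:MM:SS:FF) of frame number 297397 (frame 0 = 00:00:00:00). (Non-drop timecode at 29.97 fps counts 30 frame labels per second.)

02:45:13:07

297397 ÷ 30 = 9913 full seconds, remainder 7 frames.
9913 s = 2 h 45 min 13 s.
Timecode: 02:45:13:07.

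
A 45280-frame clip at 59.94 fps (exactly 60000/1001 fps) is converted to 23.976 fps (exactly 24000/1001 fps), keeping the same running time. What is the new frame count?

Target frames = source frames × (target rate / source rate) = 45280 × (24000/1001)/(60000/1001) = 45280 × 2/5 = 18112.

18112 frames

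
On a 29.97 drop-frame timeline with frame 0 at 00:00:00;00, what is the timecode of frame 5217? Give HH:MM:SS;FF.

00:02:54;01

Each 10-minute DF block holds 10 × 60 × 30 − 9 × 2 = 17982 frames. 5217 ÷ 17982 → 0 full blocks, remainder 5217.
Within the partial block the first minute is 1800 frames and each further minute 1798, so 2 further minute boundaries passed. Total skipped labels = 18 × 0 + 2 × 2 = 4.
Non-drop label index = 5217 + 4 = 5221; at 30 labels/s that is 00:02:54:01, i.e. DF 00:02:54;01.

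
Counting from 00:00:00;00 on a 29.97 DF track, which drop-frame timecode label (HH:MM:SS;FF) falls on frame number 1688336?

Ten DF minutes hold 17982 frames, so frame 1688336 lies in block 93 (frames 1672326–1690307) with 16010 frames into that block.
The block's first minute is 1800 frames and the rest 1798 each; 16010 frames reaches minute 8, so 93 × 18 + 8 × 2 = 1690 labels have been skipped so far.
Adding those back, label number 1688336 + 1690 = 1690026 at 30 labels/s is 56334 s + 6 f = 15 h 38 min 54 s frame 6, i.e. 15:38:54;06.

15:38:54;06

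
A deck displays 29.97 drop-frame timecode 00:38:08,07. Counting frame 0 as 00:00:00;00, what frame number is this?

Complete 10-minute blocks: 3, each 17982 frames → 53946.
Remaining 8 whole minutes in the current block: 1800 + 7 × 1798 = 14386 frames.
Within the current minute: 8 × 30 + 7 − 2 = 245 (labels ;00/;01 skipped at this minute). Total = 53946 + 14386 + 245 = 68577.

68577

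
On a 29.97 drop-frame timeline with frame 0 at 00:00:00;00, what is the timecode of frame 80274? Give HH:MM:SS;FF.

Ten DF minutes hold 17982 frames, so frame 80274 lies in block 4 (frames 71928–89909) with 8346 frames into that block.
The block's first minute is 1800 frames and the rest 1798 each; 8346 frames reaches minute 4, so 4 × 18 + 4 × 2 = 80 labels have been skipped so far.
Adding those back, label number 80274 + 80 = 80354 at 30 labels/s is 2678 s + 14 f = 0 h 44 min 38 s frame 14, i.e. 00:44:38;14.

00:44:38;14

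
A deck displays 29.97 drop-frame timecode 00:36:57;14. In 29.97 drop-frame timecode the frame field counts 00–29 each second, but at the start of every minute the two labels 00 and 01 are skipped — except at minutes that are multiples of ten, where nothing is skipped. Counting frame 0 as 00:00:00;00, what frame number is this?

As if non-drop at 30 labels/s: (0 × 3600 + 36 × 60 + 57) × 30 + 14 = 66524.
Minute boundaries passed: 36; those not divisible by 10: 36 − 3 = 33; dropped labels = 2 × 33 = 66.
Actual frame index = 66524 − 66 = 66458.

66458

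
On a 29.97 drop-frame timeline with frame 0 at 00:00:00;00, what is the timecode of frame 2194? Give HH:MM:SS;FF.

Ten DF minutes hold 17982 frames, so frame 2194 lies in block 0 (frames 0–17981) with 2194 frames into that block.
The block's first minute is 1800 frames and the rest 1798 each; 2194 frames reaches minute 1, so 0 × 18 + 1 × 2 = 2 labels have been skipped so far.
Adding those back, label number 2194 + 2 = 2196 at 30 labels/s is 73 s + 6 f = 0 h 1 min 13 s frame 6, i.e. 00:01:13;06.

00:01:13;06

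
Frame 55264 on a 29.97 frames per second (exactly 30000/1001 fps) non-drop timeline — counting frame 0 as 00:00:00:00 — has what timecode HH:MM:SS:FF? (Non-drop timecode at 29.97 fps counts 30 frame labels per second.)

00:30:42:04

55264 ÷ 30 = 1842 full seconds, remainder 4 frames.
1842 s = 0 h 30 min 42 s.
Timecode: 00:30:42:04.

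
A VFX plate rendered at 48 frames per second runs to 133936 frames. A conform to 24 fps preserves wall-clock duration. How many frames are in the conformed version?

66968 frames

Target frames = source frames × (target rate / source rate) = 133936 × (24)/(48) = 133936 × 1/2 = 66968.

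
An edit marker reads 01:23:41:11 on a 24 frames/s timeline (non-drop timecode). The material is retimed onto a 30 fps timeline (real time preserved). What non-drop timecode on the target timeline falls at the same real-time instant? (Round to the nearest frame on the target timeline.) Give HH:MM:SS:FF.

Source frame index: (1×3600 + 23×60 + 41) × 24 + 11 = 120515.
Real time: 120515 / (24) = 120515/24 s.
Target frame: (120515/24) × (30) = 602575/4 ≈ 150643.750 → 150644.
At 30 labels/s: frame 150644 → 01:23:41:14.

01:23:41:14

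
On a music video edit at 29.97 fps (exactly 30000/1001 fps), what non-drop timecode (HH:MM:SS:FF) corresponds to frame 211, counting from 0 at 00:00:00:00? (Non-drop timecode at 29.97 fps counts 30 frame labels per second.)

211 ÷ 30 = 7 full seconds, remainder 1 frame.
7 s = 0 h 0 min 7 s.
Timecode: 00:00:07:01.

00:00:07:01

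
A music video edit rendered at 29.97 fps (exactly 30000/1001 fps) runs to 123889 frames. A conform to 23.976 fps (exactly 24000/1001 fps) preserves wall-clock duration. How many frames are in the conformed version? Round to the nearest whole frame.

99111 frames

Frames at target rate = 123889 × (24000/1001) / (30000/1001) = 495556/5 ≈ 99111.200.
Nearest whole frame: 99111.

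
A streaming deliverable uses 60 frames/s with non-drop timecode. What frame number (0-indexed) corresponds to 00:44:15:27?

Total seconds to the label: (0 × 3600 + 44 × 60 + 15) = 2655.
Frame index = 2655 × 60 + 27 = 159327.

159327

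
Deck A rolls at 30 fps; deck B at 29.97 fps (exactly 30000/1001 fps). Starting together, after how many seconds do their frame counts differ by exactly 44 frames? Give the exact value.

22022/15 seconds

The gap grows by |30000/1001 − 30| = 30/1001 frames per second.
Time for a 44-frame gap: 44 ÷ (30/1001) = 22022/15 s.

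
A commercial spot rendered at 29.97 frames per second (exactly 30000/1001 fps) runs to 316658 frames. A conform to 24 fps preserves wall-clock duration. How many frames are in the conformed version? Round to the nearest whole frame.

Frames at target rate = 316658 × (24) / (30000/1001) = 158487329/625 ≈ 253579.726.
Nearest whole frame: 253580.

253580 frames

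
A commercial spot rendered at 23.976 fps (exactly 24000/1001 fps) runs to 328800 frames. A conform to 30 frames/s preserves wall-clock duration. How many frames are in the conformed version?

Target frames = source frames × (target rate / source rate) = 328800 × (30)/(24000/1001) = 328800 × 1001/800 = 411411.

411411 frames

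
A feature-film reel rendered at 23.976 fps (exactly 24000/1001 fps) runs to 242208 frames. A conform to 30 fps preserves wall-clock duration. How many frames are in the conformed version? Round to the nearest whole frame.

303063 frames

Frames at target rate = 242208 × (30) / (24000/1001) = 7576569/25 ≈ 303062.760.
Nearest whole frame: 303063.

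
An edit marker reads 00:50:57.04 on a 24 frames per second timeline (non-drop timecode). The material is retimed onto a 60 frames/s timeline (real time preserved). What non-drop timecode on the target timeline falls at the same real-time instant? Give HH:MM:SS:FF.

00:50:57:10

Source frame index: (0×3600 + 50×60 + 57) × 24 + 4 = 73372.
Real time: 73372 / (24) = 18343/6 s.
Target frame: (18343/6) × (60) = 183430.
At 60 labels/s: frame 183430 → 00:50:57:10.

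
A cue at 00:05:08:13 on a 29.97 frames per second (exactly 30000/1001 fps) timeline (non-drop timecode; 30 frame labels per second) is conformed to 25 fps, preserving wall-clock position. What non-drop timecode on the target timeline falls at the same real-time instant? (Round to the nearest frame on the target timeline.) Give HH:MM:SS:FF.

Source frame index: (0×3600 + 5×60 + 8) × 30 + 13 = 9253.
Real time: 9253 / (30000/1001) = 9262253/30000 s.
Target frame: (9262253/30000) × (25) = 9262253/1200 ≈ 7718.544 → 7719.
At 25 labels/s: frame 7719 → 00:05:08:19.

00:05:08:19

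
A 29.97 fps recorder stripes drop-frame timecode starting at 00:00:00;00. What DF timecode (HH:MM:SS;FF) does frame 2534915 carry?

23:29:41;23

Each 10-minute DF block holds 10 × 60 × 30 − 9 × 2 = 17982 frames. 2534915 ÷ 17982 → 140 full blocks, remainder 17435.
Within the partial block the first minute is 1800 frames and each further minute 1798, so 9 further minute boundaries passed. Total skipped labels = 18 × 140 + 2 × 9 = 2538.
Non-drop label index = 2534915 + 2538 = 2537453; at 30 labels/s that is 23:29:41:23, i.e. DF 23:29:41;23.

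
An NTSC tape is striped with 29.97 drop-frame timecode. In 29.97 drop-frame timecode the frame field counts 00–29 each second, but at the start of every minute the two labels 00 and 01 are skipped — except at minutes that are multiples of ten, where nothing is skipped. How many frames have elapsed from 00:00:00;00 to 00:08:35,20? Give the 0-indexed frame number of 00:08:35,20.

15454

Complete 10-minute blocks: 0, each 17982 frames → 0.
Remaining 8 whole minutes in the current block: 1800 + 7 × 1798 = 14386 frames.
Within the current minute: 35 × 30 + 20 − 2 = 1068 (labels ;00/;01 skipped at this minute). Total = 0 + 14386 + 1068 = 15454.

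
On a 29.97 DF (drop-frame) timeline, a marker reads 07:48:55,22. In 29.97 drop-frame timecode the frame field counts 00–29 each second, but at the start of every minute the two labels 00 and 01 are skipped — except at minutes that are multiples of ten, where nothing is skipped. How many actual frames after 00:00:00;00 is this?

843228

Complete 10-minute blocks: 46, each 17982 frames → 827172.
Remaining 8 whole minutes in the current block: 1800 + 7 × 1798 = 14386 frames.
Within the current minute: 55 × 30 + 22 − 2 = 1670 (labels ;00/;01 skipped at this minute). Total = 827172 + 14386 + 1670 = 843228.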